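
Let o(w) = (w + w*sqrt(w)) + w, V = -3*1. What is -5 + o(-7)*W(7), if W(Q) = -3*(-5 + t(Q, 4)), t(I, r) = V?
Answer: -341 - 168*I*sqrt(7) ≈ -341.0 - 444.49*I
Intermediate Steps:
V = -3
t(I, r) = -3
W(Q) = 24 (W(Q) = -3*(-5 - 3) = -3*(-8) = 24)
o(w) = w**(3/2) + 2*w (o(w) = (w + w**(3/2)) + w = w**(3/2) + 2*w)
-5 + o(-7)*W(7) = -5 + ((-7)**(3/2) + 2*(-7))*24 = -5 + (-7*I*sqrt(7) - 14)*24 = -5 + (-14 - 7*I*sqrt(7))*24 = -5 + (-336 - 168*I*sqrt(7)) = -341 - 168*I*sqrt(7)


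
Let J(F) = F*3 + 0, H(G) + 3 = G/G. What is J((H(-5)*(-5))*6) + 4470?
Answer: 4650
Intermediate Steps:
H(G) = -2 (H(G) = -3 + G/G = -3 + 1 = -2)
J(F) = 3*F (J(F) = 3*F + 0 = 3*F)
J((H(-5)*(-5))*6) + 4470 = 3*(-2*(-5)*6) + 4470 = 3*(10*6) + 4470 = 3*60 + 4470 = 180 + 4470 = 4650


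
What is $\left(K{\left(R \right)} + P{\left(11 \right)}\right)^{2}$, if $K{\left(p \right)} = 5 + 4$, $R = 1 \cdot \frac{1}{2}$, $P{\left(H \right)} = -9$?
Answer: $0$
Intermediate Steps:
$R = \frac{1}{2}$ ($R = 1 \cdot \frac{1}{2} = \frac{1}{2} \approx 0.5$)
$K{\left(p \right)} = 9$
$\left(K{\left(R \right)} + P{\left(11 \right)}\right)^{2} = \left(9 - 9\right)^{2} = 0^{2} = 0$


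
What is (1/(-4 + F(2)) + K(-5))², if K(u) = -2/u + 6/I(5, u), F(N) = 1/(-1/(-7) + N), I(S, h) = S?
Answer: 121801/70225 ≈ 1.7344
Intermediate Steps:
F(N) = 1/(⅐ + N) (F(N) = 1/(-1*(-⅐) + N) = 1/(⅐ + N))
K(u) = 6/5 - 2/u (K(u) = -2/u + 6/5 = 6/5 - 2/u)
(1/(-4 + F(2)) + K(-5))² = (1/(-4 + 7/(1 + 7*2)) + (6/5 - 2/(-5)))² = (1/(-4 + 7/(1 + 14)) + (6/5 - 2*(-⅕)))² = (1/(-4 + 7/15) + (6/5 + ⅖))² = (1/(-4 + 7*(1/15)) + 8/5)² = (1/(-4 + 7/15) + 8/5)² = (1/(-53/15) + 8/5)² = (-15/53 + 8/5)² = (349/265)² = 121801/70225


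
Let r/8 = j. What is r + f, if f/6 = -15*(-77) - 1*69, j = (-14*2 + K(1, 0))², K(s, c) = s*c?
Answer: 12788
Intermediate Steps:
K(s, c) = c*s
j = 784 (j = (-14*2 + 0*1)² = (-28 + 0)² = (-28)² = 784)
r = 6272 (r = 8*784 = 6272)
f = 6516 (f = 6*(-15*(-77) - 1*69) = 6*(1155 - 69) = 6*1086 = 6516)
r + f = 6272 + 6516 = 12788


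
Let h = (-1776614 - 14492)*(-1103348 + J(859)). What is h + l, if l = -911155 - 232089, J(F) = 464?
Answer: 1975381006460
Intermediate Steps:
h = 1975382149704 (h = (-1776614 - 14492)*(-1103348 + 464) = -1791106*(-1102884) = 1975382149704)
l = -1143244
h + l = 1975382149704 - 1143244 = 1975381006460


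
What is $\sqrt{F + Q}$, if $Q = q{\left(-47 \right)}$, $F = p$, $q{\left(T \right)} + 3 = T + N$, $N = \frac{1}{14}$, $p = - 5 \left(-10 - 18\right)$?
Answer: $\frac{\sqrt{17654}}{14} \approx 9.4906$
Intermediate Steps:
$p = 140$ ($p = \left(-5\right) \left(-28\right) = 140$)
$N = \frac{1}{14} \approx 0.071429$
$q{\left(T \right)} = - \frac{41}{14} + T$ ($q{\left(T \right)} = -3 + \left(T + \frac{1}{14}\right) = -3 + \left(\frac{1}{14} + T\right) = - \frac{41}{14} + T$)
$F = 140$
$Q = - \frac{699}{14}$ ($Q = - \frac{41}{14} - 47 = - \frac{699}{14} \approx -49.929$)
$\sqrt{F + Q} = \sqrt{140 - \frac{699}{14}} = \sqrt{\frac{1261}{14}} = \frac{\sqrt{17654}}{14}$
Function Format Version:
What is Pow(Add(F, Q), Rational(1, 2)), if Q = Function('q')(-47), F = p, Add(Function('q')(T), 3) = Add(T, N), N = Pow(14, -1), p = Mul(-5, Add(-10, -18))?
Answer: Mul(Rational(1, 14), Pow(17654, Rational(1, 2))) ≈ 9.4906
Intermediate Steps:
p = 140 (p = Mul(-5, -28) = 140)
N = Rational(1, 14) ≈ 0.071429
Function('q')(T) = Add(Rational(-41, 14), T) (Function('q')(T) = Add(-3, Add(T, Rational(1, 14))) = Add(-3, Add(Rational(1, 14), T)) = Add(Rational(-41, 14), T))
F = 140
Q = Rational(-699, 14) (Q = Add(Rational(-41, 14), -47) = Rational(-699, 14) ≈ -49.929)
Pow(Add(F, Q), Rational(1, 2)) = Pow(Add(140, Rational(-699, 14)), Rational(1, 2)) = Pow(Rational(1261, 14), Rational(1, 2)) = Mul(Rational(1, 14), Pow(17654, Rational(1, 2)))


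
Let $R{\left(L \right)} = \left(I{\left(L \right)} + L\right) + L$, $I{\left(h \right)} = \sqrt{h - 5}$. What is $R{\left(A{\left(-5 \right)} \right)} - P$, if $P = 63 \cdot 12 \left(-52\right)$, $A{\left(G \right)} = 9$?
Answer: $39332$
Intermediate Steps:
$I{\left(h \right)} = \sqrt{-5 + h}$
$R{\left(L \right)} = \sqrt{-5 + L} + 2 L$ ($R{\left(L \right)} = \left(\sqrt{-5 + L} + L\right) + L = \left(L + \sqrt{-5 + L}\right) + L = \sqrt{-5 + L} + 2 L$)
$P = -39312$ ($P = 756 \left(-52\right) = -39312$)
$R{\left(A{\left(-5 \right)} \right)} - P = \left(\sqrt{-5 + 9} + 2 \cdot 9\right) - -39312 = \left(\sqrt{4} + 18\right) + 39312 = \left(2 + 18\right) + 39312 = 20 + 39312 = 39332$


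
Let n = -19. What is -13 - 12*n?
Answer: 215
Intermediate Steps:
-13 - 12*n = -13 - 12*(-19) = -13 + 228 = 215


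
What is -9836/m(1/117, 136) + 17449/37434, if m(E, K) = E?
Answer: -43079478959/37434 ≈ -1.1508e+6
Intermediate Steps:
-9836/m(1/117, 136) + 17449/37434 = -9836/(1/117) + 17449/37434 = -9836/1/117 + 17449*(1/37434) = -9836*117 + 17449/37434 = -1150812 + 17449/37434 = -43079478959/37434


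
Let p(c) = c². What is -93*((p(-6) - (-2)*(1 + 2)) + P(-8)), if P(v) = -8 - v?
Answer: -3906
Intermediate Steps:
-93*((p(-6) - (-2)*(1 + 2)) + P(-8)) = -93*(((-6)² - (-2)*(1 + 2)) + (-8 - 1*(-8))) = -93*((36 - (-2)*3) + (-8 + 8)) = -93*((36 - 1*(-6)) + 0) = -93*((36 + 6) + 0) = -93*(42 + 0) = -93*42 = -3906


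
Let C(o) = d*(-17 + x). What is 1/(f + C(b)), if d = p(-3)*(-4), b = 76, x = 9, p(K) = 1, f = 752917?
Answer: 1/752949 ≈ 1.3281e-6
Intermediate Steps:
d = -4 (d = 1*(-4) = -4)
C(o) = 32 (C(o) = -4*(-17 + 9) = -4*(-8) = 32)
1/(f + C(b)) = 1/(752917 + 32) = 1/752949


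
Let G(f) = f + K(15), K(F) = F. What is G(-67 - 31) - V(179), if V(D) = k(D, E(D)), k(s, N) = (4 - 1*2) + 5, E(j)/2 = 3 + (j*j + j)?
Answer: -90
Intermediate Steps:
E(j) = 6 + 2*j + 2*j**2 (E(j) = 2*(3 + (j*j + j)) = 2*(3 + (j**2 + j)) = 2*(3 + (j + j**2)) = 2*(3 + j + j**2) = 6 + 2*j + 2*j**2)
k(s, N) = 7 (k(s, N) = (4 - 2) + 5 = 2 + 5 = 7)
V(D) = 7
G(f) = 15 + f (G(f) = f + 15 = 15 + f)
G(-67 - 31) - V(179) = (15 + (-67 - 31)) - 1*7 = (15 - 98) - 7 = -83 - 7 = -90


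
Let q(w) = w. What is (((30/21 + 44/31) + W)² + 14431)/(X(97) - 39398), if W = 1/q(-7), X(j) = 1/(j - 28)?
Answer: -46912129032/128009610029 ≈ -0.36647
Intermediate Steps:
X(j) = 1/(-28 + j)
W = -⅐ (W = 1/(-7) = -⅐ ≈ -0.14286)
(((30/21 + 44/31) + W)² + 14431)/(X(97) - 39398) = (((30/21 + 44/31) - ⅐)² + 14431)/(1/(-28 + 97) - 39398) = (((30*(1/21) + 44*(1/31)) - ⅐)² + 14431)/(1/69 - 39398) = (((10/7 + 44/31) - ⅐)² + 14431)/(1/69 - 39398) = ((618/217 - ⅐)² + 14431)/(-2718461/69) = ((587/217)² + 14431)*(-69/2718461) = (344569/47089 + 14431)*(-69/2718461) = (679885928/47089)*(-69/2718461) = -46912129032/128009610029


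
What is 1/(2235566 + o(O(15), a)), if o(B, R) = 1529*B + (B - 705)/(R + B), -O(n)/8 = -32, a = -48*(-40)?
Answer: 2176/5716329791 ≈ 3.8066e-7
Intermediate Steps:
a = 1920
O(n) = 256 (O(n) = -8*(-32) = 256)
o(B, R) = 1529*B + (-705 + B)/(B + R)
1/(2235566 + o(O(15), a)) = 1/(2235566 + (-705 + 256 + 1529*256**2 + 1529*256*1920)/(256 + 1920)) = 1/(2235566 + (-705 + 256 + 1529*65536 + 751534080)/2176) = 1/(2235566 + (-705 + 256 + 100204544 + 751534080)/2176) = 1/(2235566 + (1/2176)*851738175) = 1/(2235566 + 851738175/2176) = 1/(5716329791/2176) = 2176/5716329791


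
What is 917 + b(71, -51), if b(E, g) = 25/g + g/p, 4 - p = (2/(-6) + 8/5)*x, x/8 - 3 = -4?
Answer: 9870289/10812 ≈ 912.90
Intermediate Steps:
x = -8 (x = 24 + 8*(-4) = 24 - 32 = -8)
p = 212/15 (p = 4 - (2/(-6) + 8/5)*(-8) = 4 - (2*(-⅙) + 8*(⅕))*(-8) = 4 - (-⅓ + 8/5)*(-8) = 4 - 19*(-8)/15 = 4 - 1*(-152/15) = 4 + 152/15 = 212/15 ≈ 14.133)
b(E, g) = 25/g + 15*g/212 (b(E, g) = 25/g + g/(212/15) = 25/g + g*(15/212) = 25/g + 15*g/212)
917 + b(71, -51) = 917 + (25/(-51) + (15/212)*(-51)) = 917 + (25*(-1/51) - 765/212) = 917 + (-25/51 - 765/212) = 917 - 44315/10812 = 9870289/10812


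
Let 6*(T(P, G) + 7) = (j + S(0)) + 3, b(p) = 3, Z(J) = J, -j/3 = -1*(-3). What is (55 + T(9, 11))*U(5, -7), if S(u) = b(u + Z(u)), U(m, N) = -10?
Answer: -475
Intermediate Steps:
j = -9 (j = -(-3)*(-3) = -3*3 = -9)
S(u) = 3
T(P, G) = -15/2 (T(P, G) = -7 + ((-9 + 3) + 3)/6 = -7 + (-6 + 3)/6 = -7 + (⅙)*(-3) = -7 - ½ = -15/2)
(55 + T(9, 11))*U(5, -7) = (55 - 15/2)*(-10) = (95/2)*(-10) = -475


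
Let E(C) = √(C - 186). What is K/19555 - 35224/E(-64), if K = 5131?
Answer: 5131/19555 + 17612*I*√10/25 ≈ 0.26239 + 2227.8*I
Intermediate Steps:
E(C) = √(-186 + C)
K/19555 - 35224/E(-64) = 5131/19555 - 35224/√(-186 - 64) = 5131*(1/19555) - 35224*(-I*√10/50) = 5131/19555 - 35224*(-I*√10/50) = 5131/19555 - (-17612)*I*√10/25 = 5131/19555 + 17612*I*√10/25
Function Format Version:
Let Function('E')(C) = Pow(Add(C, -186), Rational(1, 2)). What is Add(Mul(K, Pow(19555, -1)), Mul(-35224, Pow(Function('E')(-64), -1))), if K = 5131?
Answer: Add(Rational(5131, 19555), Mul(Rational(17612, 25), I, Pow(10, Rational(1, 2)))) ≈ Add(0.26239, Mul(2227.8, I))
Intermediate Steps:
Function('E')(C) = Pow(Add(-186, C), Rational(1, 2))
Add(Mul(K, Pow(19555, -1)), Mul(-35224, Pow(Function('E')(-64), -1))) = Add(Mul(5131, Pow(19555, -1)), Mul(-35224, Pow(Pow(Add(-186, -64), Rational(1, 2)), -1))) = Add(Mul(5131, Rational(1, 19555)), Mul(-35224, Pow(Pow(-250, Rational(1, 2)), -1))) = Add(Rational(5131, 19555), Mul(-35224, Pow(Mul(5, I, Pow(10, Rational(1, 2))), -1))) = Add(Rational(5131, 19555), Mul(-35224, Mul(Rational(-1, 50), I, Pow(10, Rational(1, 2))))) = Add(Rational(5131, 19555), Mul(Rational(17612, 25), I, Pow(10, Rational(1, 2))))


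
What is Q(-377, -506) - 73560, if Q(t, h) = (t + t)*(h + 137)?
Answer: 204666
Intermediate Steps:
Q(t, h) = 2*t*(137 + h) (Q(t, h) = (2*t)*(137 + h) = 2*t*(137 + h))
Q(-377, -506) - 73560 = 2*(-377)*(137 - 506) - 73560 = 2*(-377)*(-369) - 73560 = 278226 - 73560 = 204666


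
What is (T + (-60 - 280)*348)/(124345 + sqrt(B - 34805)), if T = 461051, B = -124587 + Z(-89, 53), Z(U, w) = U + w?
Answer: 42616886195/15461838453 - 685462*I*sqrt(39857)/15461838453 ≈ 2.7563 - 0.0088506*I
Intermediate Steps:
B = -124623 (B = -124587 + (-89 + 53) = -124587 - 36 = -124623)
(T + (-60 - 280)*348)/(124345 + sqrt(B - 34805)) = (461051 + (-60 - 280)*348)/(124345 + sqrt(-124623 - 34805)) = (461051 - 340*348)/(124345 + sqrt(-159428)) = (461051 - 118320)/(124345 + 2*I*sqrt(39857)) = 342731/(124345 + 2*I*sqrt(39857))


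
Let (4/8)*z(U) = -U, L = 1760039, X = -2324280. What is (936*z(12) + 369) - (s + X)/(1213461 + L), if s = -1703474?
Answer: -32847727373/1486750 ≈ -22094.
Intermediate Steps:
z(U) = -2*U (z(U) = 2*(-U) = -2*U)
(936*z(12) + 369) - (s + X)/(1213461 + L) = (936*(-2*12) + 369) - (-1703474 - 2324280)/(1213461 + 1760039) = (936*(-24) + 369) - (-4027754)/2973500 = (-22464 + 369) - (-4027754)/2973500 = -22095 - 1*(-2013877/1486750) = -22095 + 2013877/1486750 = -32847727373/1486750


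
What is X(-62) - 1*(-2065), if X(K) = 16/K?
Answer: 64007/31 ≈ 2064.7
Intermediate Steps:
X(-62) - 1*(-2065) = 16/(-62) - 1*(-2065) = 16*(-1/62) + 2065 = -8/31 + 2065 = 64007/31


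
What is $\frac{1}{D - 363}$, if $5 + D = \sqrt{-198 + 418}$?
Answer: $- \frac{92}{33801} - \frac{\sqrt{55}}{67602} \approx -0.0028315$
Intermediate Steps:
$D = -5 + 2 \sqrt{55}$ ($D = -5 + \sqrt{-198 + 418} = -5 + \sqrt{220} = -5 + 2 \sqrt{55} \approx 9.8324$)
$\frac{1}{D - 363} = \frac{1}{\left(-5 + 2 \sqrt{55}\right) - 363} = \frac{1}{-368 + 2 \sqrt{55}}$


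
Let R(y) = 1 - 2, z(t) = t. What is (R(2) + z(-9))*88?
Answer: -880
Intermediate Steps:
R(y) = -1
(R(2) + z(-9))*88 = (-1 - 9)*88 = -10*88 = -880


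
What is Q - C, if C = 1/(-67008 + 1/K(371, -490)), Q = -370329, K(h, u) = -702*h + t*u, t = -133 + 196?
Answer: -7228908920748201/19520234497 ≈ -3.7033e+5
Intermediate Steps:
t = 63
K(h, u) = -702*h + 63*u
C = -291312/19520234497 (C = 1/(-67008 + 1/(-702*371 + 63*(-490))) = 1/(-67008 + 1/(-260442 - 30870)) = 1/(-67008 + 1/(-291312)) = 1/(-67008 - 1/291312) = 1/(-19520234497/291312) = -291312/19520234497 ≈ -1.4924e-5)
Q - C = -370329 - 1*(-291312/19520234497) = -370329 + 291312/19520234497 = -7228908920748201/19520234497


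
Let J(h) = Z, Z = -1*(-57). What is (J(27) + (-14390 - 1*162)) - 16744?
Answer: -31239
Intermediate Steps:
Z = 57
J(h) = 57
(J(27) + (-14390 - 1*162)) - 16744 = (57 + (-14390 - 1*162)) - 16744 = (57 + (-14390 - 162)) - 16744 = (57 - 14552) - 16744 = -14495 - 16744 = -31239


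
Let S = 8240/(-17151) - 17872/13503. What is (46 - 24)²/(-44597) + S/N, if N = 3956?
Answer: -239160597148/21148254131403 ≈ -0.011309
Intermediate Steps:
S = -139262464/77196651 (S = 8240*(-1/17151) - 17872*1/13503 = -8240/17151 - 17872/13503 = -139262464/77196651 ≈ -1.8040)
(46 - 24)²/(-44597) + S/N = (46 - 24)²/(-44597) - 139262464/77196651/3956 = 22²*(-1/44597) - 139262464/77196651*1/3956 = 484*(-1/44597) - 34815616/76347487839 = -484/44597 - 34815616/76347487839 = -239160597148/21148254131403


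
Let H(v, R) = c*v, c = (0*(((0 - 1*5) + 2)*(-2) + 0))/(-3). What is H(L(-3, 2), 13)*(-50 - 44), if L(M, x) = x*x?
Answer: 0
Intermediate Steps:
L(M, x) = x²
c = 0 (c = (0*(((0 - 5) + 2)*(-2) + 0))*(-⅓) = (0*((-5 + 2)*(-2) + 0))*(-⅓) = (0*(-3*(-2) + 0))*(-⅓) = (0*(6 + 0))*(-⅓) = (0*6)*(-⅓) = 0*(-⅓) = 0)
H(v, R) = 0 (H(v, R) = 0*v = 0)
H(L(-3, 2), 13)*(-50 - 44) = 0*(-50 - 44) = 0*(-94) = 0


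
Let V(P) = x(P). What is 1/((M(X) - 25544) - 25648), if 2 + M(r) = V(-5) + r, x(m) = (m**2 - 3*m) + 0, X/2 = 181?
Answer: -1/50792 ≈ -1.9688e-5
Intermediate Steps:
X = 362 (X = 2*181 = 362)
x(m) = m**2 - 3*m
V(P) = P*(-3 + P)
M(r) = 38 + r (M(r) = -2 + (-5*(-3 - 5) + r) = -2 + (-5*(-8) + r) = -2 + (40 + r) = 38 + r)
1/((M(X) - 25544) - 25648) = 1/(((38 + 362) - 25544) - 25648) = 1/((400 - 25544) - 25648) = 1/(-25144 - 25648) = 1/(-50792) = -1/50792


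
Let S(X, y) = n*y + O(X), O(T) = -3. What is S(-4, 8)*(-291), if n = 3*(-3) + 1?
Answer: 19497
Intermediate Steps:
n = -8 (n = -9 + 1 = -8)
S(X, y) = -3 - 8*y (S(X, y) = -8*y - 3 = -3 - 8*y)
S(-4, 8)*(-291) = (-3 - 8*8)*(-291) = (-3 - 64)*(-291) = -67*(-291) = 19497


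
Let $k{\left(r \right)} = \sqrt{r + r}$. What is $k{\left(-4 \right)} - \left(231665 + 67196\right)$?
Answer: $-298861 + 2 i \sqrt{2} \approx -2.9886 \cdot 10^{5} + 2.8284 i$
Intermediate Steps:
$k{\left(r \right)} = \sqrt{2} \sqrt{r}$ ($k{\left(r \right)} = \sqrt{2 r} = \sqrt{2} \sqrt{r}$)
$k{\left(-4 \right)} - \left(231665 + 67196\right) = \sqrt{2} \sqrt{-4} - \left(231665 + 67196\right) = \sqrt{2} \cdot 2 i - 298861 = 2 i \sqrt{2} - 298861 = -298861 + 2 i \sqrt{2}$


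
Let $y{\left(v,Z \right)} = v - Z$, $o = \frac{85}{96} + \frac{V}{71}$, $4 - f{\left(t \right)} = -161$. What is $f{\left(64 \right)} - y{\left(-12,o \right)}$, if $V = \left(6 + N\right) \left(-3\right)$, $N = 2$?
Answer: $\frac{1210163}{6816} \approx 177.55$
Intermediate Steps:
$f{\left(t \right)} = 165$ ($f{\left(t \right)} = 4 - -161 = 4 + 161 = 165$)
$V = -24$ ($V = \left(6 + 2\right) \left(-3\right) = 8 \left(-3\right) = -24$)
$o = \frac{3731}{6816}$ ($o = \frac{85}{96} - \frac{24}{71} = \frac{3731}{6816} \approx 0.54739$)
$f{\left(64 \right)} - y{\left(-12,o \right)} = 165 - \left(-12 - \frac{3731}{6816}\right) = 165 - - \frac{85523}{6816} = 165 + \frac{85523}{6816} = \frac{1210163}{6816}$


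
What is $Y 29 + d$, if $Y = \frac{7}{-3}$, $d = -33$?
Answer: $- \frac{302}{3} \approx -100.67$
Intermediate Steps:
$Y = - \frac{7}{3}$ ($Y = 7 \left(- \frac{1}{3}\right) = - \frac{7}{3} \approx -2.3333$)
$Y 29 + d = \left(- \frac{7}{3}\right) 29 - 33 = - \frac{203}{3} - 33 = - \frac{302}{3}$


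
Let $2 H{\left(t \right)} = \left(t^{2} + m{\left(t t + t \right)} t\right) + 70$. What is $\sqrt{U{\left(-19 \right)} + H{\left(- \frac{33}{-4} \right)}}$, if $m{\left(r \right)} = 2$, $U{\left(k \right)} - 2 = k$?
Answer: $\frac{\sqrt{3858}}{8} \approx 7.7641$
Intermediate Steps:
$U{\left(k \right)} = 2 + k$
$H{\left(t \right)} = 35 + t + \frac{t^{2}}{2}$ ($H{\left(t \right)} = \frac{\left(t^{2} + 2 t\right) + 70}{2} = \frac{70 + t^{2} + 2 t}{2} = 35 + t + \frac{t^{2}}{2}$)
$\sqrt{U{\left(-19 \right)} + H{\left(- \frac{33}{-4} \right)}} = \sqrt{\left(2 - 19\right) + \left(35 - \frac{33}{-4} + \frac{\left(- \frac{33}{-4}\right)^{2}}{2}\right)} = \sqrt{-17 + \left(35 - - \frac{33}{4} + \frac{\left(\left(-33\right) \left(- \frac{1}{4}\right)\right)^{2}}{2}\right)} = \sqrt{-17 + \left(35 + \frac{33}{4} + \frac{\left(\frac{33}{4}\right)^{2}}{2}\right)} = \sqrt{-17 + \left(35 + \frac{33}{4} + \frac{1}{2} \cdot \frac{1089}{16}\right)} = \sqrt{-17 + \left(35 + \frac{33}{4} + \frac{1089}{32}\right)} = \sqrt{-17 + \frac{2473}{32}} = \sqrt{\frac{1929}{32}} = \frac{\sqrt{3858}}{8}$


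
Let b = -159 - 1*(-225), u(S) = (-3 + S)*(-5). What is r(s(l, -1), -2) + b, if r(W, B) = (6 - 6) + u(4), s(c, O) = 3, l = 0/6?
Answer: 61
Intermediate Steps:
u(S) = 15 - 5*S
l = 0 (l = 0*(⅙) = 0)
b = 66 (b = -159 + 225 = 66)
r(W, B) = -5 (r(W, B) = (6 - 6) + (15 - 5*4) = 0 + (15 - 20) = 0 - 5 = -5)
r(s(l, -1), -2) + b = -5 + 66 = 61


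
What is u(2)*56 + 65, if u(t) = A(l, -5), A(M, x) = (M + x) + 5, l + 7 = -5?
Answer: -607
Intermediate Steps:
l = -12 (l = -7 - 5 = -12)
A(M, x) = 5 + M + x
u(t) = -12 (u(t) = 5 - 12 - 5 = -12)
u(2)*56 + 65 = -12*56 + 65 = -672 + 65 = -607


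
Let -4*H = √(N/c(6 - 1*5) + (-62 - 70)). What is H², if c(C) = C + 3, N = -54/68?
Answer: -17979/2176 ≈ -8.2624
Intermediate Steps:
N = -27/34 (N = -54*1/68 = -27/34 ≈ -0.79412)
c(C) = 3 + C
H = -I*√611286/272 (H = -√(-27/(34*(3 + (6 - 1*5))) + (-62 - 70))/4 = -√(-27/(34*(3 + (6 - 5))) - 132)/4 = -√(-27/(34*(3 + 1)) - 132)/4 = -√(-27/34/4 - 132)/4 = -√(-27/34*¼ - 132)/4 = -√(-27/136 - 132)/4 = -I*√611286/272 ≈ -2.8744*I)
H² = (-I*√611286/272)² = -17979/2176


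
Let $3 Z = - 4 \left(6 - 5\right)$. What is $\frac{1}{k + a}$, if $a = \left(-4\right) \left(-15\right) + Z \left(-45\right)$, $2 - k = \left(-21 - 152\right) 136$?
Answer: $\frac{1}{23650} \approx 4.2283 \cdot 10^{-5}$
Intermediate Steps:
$Z = - \frac{4}{3}$ ($Z = \frac{\left(-4\right) \left(6 - 5\right)}{3} = \frac{\left(-4\right) 1}{3} = \frac{1}{3} \left(-4\right) = - \frac{4}{3} \approx -1.3333$)
$k = 23530$ ($k = 2 - \left(-21 - 152\right) 136 = 2 - \left(-173\right) 136 = 2 - -23528 = 2 + 23528 = 23530$)
$a = 120$ ($a = \left(-4\right) \left(-15\right) - -60 = 60 + 60 = 120$)
$\frac{1}{k + a} = \frac{1}{23530 + 120} = \frac{1}{23650}$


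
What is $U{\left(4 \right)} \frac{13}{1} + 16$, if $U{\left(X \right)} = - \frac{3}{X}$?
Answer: $\frac{25}{4} \approx 6.25$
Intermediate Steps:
$U{\left(4 \right)} \frac{13}{1} + 16 = - \frac{3}{4} \cdot \frac{13}{1} + 16 = \left(-3\right) \frac{1}{4} \cdot 13 \cdot 1 + 16 = \left(- \frac{3}{4}\right) 13 + 16 = - \frac{39}{4} + 16 = \frac{25}{4}$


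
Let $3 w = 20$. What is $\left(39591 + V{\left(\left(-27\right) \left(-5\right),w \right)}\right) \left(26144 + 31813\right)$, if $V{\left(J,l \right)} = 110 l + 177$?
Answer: $2347335776$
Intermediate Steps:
$w = \frac{20}{3}$ ($w = \frac{1}{3} \cdot 20 = \frac{20}{3} \approx 6.6667$)
$V{\left(J,l \right)} = 177 + 110 l$
$\left(39591 + V{\left(\left(-27\right) \left(-5\right),w \right)}\right) \left(26144 + 31813\right) = \left(39591 + \left(177 + 110 \cdot \frac{20}{3}\right)\right) \left(26144 + 31813\right) = \left(39591 + \left(177 + \frac{2200}{3}\right)\right) 57957 = \left(39591 + \frac{2731}{3}\right) 57957 = \frac{121504}{3} \cdot 57957 = 2347335776$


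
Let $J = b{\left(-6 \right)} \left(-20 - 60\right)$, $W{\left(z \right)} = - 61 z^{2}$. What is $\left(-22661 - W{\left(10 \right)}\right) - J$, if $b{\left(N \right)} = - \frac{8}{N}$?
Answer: $- \frac{49363}{3} \approx -16454.0$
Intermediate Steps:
$J = - \frac{320}{3}$ ($J = - \frac{8}{-6} \left(-20 - 60\right) = \left(-8\right) \left(- \frac{1}{6}\right) \left(-80\right) = \frac{4}{3} \left(-80\right) = - \frac{320}{3} \approx -106.67$)
$\left(-22661 - W{\left(10 \right)}\right) - J = \left(-22661 - - 61 \cdot 10^{2}\right) - - \frac{320}{3} = \left(-22661 - \left(-61\right) 100\right) + \frac{320}{3} = \left(-22661 - -6100\right) + \frac{320}{3} = \left(-22661 + 6100\right) + \frac{320}{3} = -16561 + \frac{320}{3} = - \frac{49363}{3}$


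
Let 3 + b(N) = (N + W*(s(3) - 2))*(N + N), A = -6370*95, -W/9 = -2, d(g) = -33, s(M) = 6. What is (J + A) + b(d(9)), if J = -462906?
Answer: -1070633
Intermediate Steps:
W = 18 (W = -9*(-2) = 18)
A = -605150
b(N) = -3 + 2*N*(72 + N) (b(N) = -3 + (N + 18*(6 - 2))*(N + N) = -3 + (N + 18*4)*(2*N) = -3 + (N + 72)*(2*N) = -3 + (72 + N)*(2*N) = -3 + 2*N*(72 + N))
(J + A) + b(d(9)) = (-462906 - 605150) + (-3 + 2*(-33)**2 + 144*(-33)) = -1068056 + (-3 + 2*1089 - 4752) = -1068056 + (-3 + 2178 - 4752) = -1068056 - 2577 = -1070633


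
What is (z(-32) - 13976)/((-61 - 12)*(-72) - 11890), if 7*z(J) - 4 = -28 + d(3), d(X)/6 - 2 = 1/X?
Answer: 48921/23219 ≈ 2.1069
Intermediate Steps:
d(X) = 12 + 6/X
z(J) = -10/7 (z(J) = 4/7 + (-28 + (12 + 6/3))/7 = 4/7 + (-28 + (12 + 6*(1/3)))/7 = 4/7 + (-28 + (12 + 2))/7 = 4/7 + (-28 + 14)/7 = 4/7 + (1/7)*(-14) = 4/7 - 2 = -10/7)
(z(-32) - 13976)/((-61 - 12)*(-72) - 11890) = (-10/7 - 13976)/((-61 - 12)*(-72) - 11890) = -97842/(7*(-73*(-72) - 11890)) = -97842/(7*(5256 - 11890)) = -97842/7/(-6634) = -97842/7*(-1/6634) = 48921/23219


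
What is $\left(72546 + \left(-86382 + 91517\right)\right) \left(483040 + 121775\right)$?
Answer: $46982634015$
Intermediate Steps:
$\left(72546 + \left(-86382 + 91517\right)\right) \left(483040 + 121775\right) = \left(72546 + 5135\right) 604815 = 77681 \cdot 604815 = 46982634015$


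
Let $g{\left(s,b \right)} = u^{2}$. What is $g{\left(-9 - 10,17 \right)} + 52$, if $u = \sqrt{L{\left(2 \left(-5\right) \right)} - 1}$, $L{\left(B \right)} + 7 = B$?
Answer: $34$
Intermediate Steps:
$L{\left(B \right)} = -7 + B$
$u = 3 i \sqrt{2}$ ($u = \sqrt{\left(-7 + 2 \left(-5\right)\right) - 1} = \sqrt{\left(-7 - 10\right) - 1} = \sqrt{-17 - 1} = \sqrt{-18} = 3 i \sqrt{2} \approx 4.2426 i$)
$g{\left(s,b \right)} = -18$ ($g{\left(s,b \right)} = \left(3 i \sqrt{2}\right)^{2} = -18$)
$g{\left(-9 - 10,17 \right)} + 52 = -18 + 52 = 34$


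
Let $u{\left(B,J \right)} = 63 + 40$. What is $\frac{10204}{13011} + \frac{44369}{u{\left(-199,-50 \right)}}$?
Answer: $\frac{578336071}{1340133} \approx 431.55$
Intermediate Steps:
$u{\left(B,J \right)} = 103$
$\frac{10204}{13011} + \frac{44369}{u{\left(-199,-50 \right)}} = \frac{10204}{13011} + \frac{44369}{103} = \frac{578336071}{1340133}$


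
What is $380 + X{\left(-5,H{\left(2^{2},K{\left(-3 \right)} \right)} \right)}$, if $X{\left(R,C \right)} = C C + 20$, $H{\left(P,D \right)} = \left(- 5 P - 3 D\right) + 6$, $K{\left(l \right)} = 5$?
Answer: $1241$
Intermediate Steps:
$H{\left(P,D \right)} = 6 - 5 P - 3 D$
$X{\left(R,C \right)} = 20 + C^{2}$ ($X{\left(R,C \right)} = C^{2} + 20 = 20 + C^{2}$)
$380 + X{\left(-5,H{\left(2^{2},K{\left(-3 \right)} \right)} \right)} = 380 + \left(20 + \left(6 - 5 \cdot 2^{2} - 15\right)^{2}\right) = 380 + \left(20 + \left(6 - 20 - 15\right)^{2}\right) = 380 + \left(20 + \left(-29\right)^{2}\right) = 380 + \left(20 + 841\right) = 380 + 861 = 1241$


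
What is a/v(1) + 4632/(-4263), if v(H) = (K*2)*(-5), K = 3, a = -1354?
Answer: 938857/21315 ≈ 44.047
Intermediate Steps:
v(H) = -30 (v(H) = (3*2)*(-5) = 6*(-5) = -30)
a/v(1) + 4632/(-4263) = -1354/(-30) + 4632/(-4263) = -1354*(-1/30) + 4632*(-1/4263) = 677/15 - 1544/1421 = 938857/21315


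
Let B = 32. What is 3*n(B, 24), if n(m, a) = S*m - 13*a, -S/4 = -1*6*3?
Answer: 5976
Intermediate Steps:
S = 72 (S = -4*(-1*6)*3 = -(-24)*3 = -4*(-18) = 72)
n(m, a) = -13*a + 72*m (n(m, a) = 72*m - 13*a = -13*a + 72*m)
3*n(B, 24) = 3*(-13*24 + 72*32) = 3*(-312 + 2304) = 3*1992 = 5976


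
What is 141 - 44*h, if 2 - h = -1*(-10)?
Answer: 493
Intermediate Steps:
h = -8 (h = 2 - (-1)*(-10) = 2 - 1*10 = 2 - 10 = -8)
141 - 44*h = 141 - 44*(-8) = 141 + 352 = 493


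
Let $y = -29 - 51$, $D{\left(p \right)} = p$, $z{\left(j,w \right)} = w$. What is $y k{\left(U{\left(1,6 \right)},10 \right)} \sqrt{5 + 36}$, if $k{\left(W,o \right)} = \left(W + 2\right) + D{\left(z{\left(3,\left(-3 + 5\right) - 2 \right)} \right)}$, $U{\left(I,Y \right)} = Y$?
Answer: $- 640 \sqrt{41} \approx -4098.0$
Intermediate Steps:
$y = -80$ ($y = -29 - 51 = -80$)
$k{\left(W,o \right)} = 2 + W$ ($k{\left(W,o \right)} = \left(W + 2\right) + \left(\left(-3 + 5\right) - 2\right) = \left(2 + W\right) + \left(2 - 2\right) = \left(2 + W\right) + 0 = 2 + W$)
$y k{\left(U{\left(1,6 \right)},10 \right)} \sqrt{5 + 36} = - 80 \left(2 + 6\right) \sqrt{5 + 36} = \left(-80\right) 8 \sqrt{41} = - 640 \sqrt{41}$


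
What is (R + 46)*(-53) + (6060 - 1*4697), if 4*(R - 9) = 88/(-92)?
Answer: -70809/46 ≈ -1539.3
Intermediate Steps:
R = 403/46 (R = 9 + (88/(-92))/4 = 9 + (88*(-1/92))/4 = 9 + (¼)*(-22/23) = 9 - 11/46 = 403/46 ≈ 8.7609)
(R + 46)*(-53) + (6060 - 1*4697) = (403/46 + 46)*(-53) + (6060 - 1*4697) = (2519/46)*(-53) + (6060 - 4697) = -133507/46 + 1363 = -70809/46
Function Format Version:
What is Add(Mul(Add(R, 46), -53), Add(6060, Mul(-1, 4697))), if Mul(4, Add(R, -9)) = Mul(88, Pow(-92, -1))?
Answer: Rational(-70809, 46) ≈ -1539.3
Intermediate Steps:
R = Rational(403, 46) (R = Add(9, Mul(Rational(1, 4), Mul(88, Pow(-92, -1)))) = Add(9, Mul(Rational(1, 4), Mul(88, Rational(-1, 92)))) = Add(9, Mul(Rational(1, 4), Rational(-22, 23))) = Add(9, Rational(-11, 46)) = Rational(403, 46) ≈ 8.7609)
Add(Mul(Add(R, 46), -53), Add(6060, Mul(-1, 4697))) = Add(Mul(Add(Rational(403, 46), 46), -53), Add(6060, Mul(-1, 4697))) = Add(Mul(Rational(2519, 46), -53), Add(6060, -4697)) = Add(Rational(-133507, 46), 1363) = Rational(-70809, 46)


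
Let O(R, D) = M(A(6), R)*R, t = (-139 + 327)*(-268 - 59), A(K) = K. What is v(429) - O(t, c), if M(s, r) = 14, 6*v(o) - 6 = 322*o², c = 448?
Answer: 10737532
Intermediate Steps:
v(o) = 1 + 161*o²/3 (v(o) = 1 + (322*o²)/6 = 1 + 161*o²/3)
t = -61476 (t = 188*(-327) = -61476)
O(R, D) = 14*R
v(429) - O(t, c) = (1 + (161/3)*429²) - 14*(-61476) = (1 + (161/3)*184041) - 1*(-860664) = (1 + 9876867) + 860664 = 9876868 + 860664 = 10737532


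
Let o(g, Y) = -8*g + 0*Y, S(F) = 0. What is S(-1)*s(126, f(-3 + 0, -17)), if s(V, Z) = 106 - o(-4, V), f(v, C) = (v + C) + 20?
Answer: 0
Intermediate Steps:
f(v, C) = 20 + C + v (f(v, C) = (C + v) + 20 = 20 + C + v)
o(g, Y) = -8*g (o(g, Y) = -8*g + 0 = -8*g)
s(V, Z) = 74 (s(V, Z) = 106 - (-8)*(-4) = 106 - 1*32 = 106 - 32 = 74)
S(-1)*s(126, f(-3 + 0, -17)) = 0*74 = 0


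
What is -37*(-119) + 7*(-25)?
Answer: 4228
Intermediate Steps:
-37*(-119) + 7*(-25) = 4403 - 175 = 4228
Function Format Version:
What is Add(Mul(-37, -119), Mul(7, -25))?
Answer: 4228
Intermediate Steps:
Add(Mul(-37, -119), Mul(7, -25)) = Add(4403, -175) = 4228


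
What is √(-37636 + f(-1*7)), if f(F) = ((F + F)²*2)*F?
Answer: 2*I*√10095 ≈ 200.95*I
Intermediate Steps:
f(F) = 8*F³ (f(F) = ((2*F)²*2)*F = ((4*F²)*2)*F = (8*F²)*F = 8*F³)
√(-37636 + f(-1*7)) = √(-37636 + 8*(-1*7)³) = √(-37636 + 8*(-7)³) = √(-37636 + 8*(-343)) = √(-37636 - 2744) = √(-40380) = 2*I*√10095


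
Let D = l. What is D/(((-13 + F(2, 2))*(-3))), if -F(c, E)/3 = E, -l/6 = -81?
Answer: 162/19 ≈ 8.5263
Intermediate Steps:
l = 486 (l = -6*(-81) = 486)
F(c, E) = -3*E
D = 486
D/(((-13 + F(2, 2))*(-3))) = 486/(((-13 - 3*2)*(-3))) = 486/(((-13 - 6)*(-3))) = 486/((-19*(-3))) = 486/57 = 486*(1/57) = 162/19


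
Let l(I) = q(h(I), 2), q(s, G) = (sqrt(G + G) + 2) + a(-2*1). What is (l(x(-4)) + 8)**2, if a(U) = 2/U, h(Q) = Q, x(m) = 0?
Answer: 121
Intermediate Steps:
q(s, G) = 1 + sqrt(2)*sqrt(G) (q(s, G) = (sqrt(G + G) + 2) + 2/((-2*1)) = (sqrt(2*G) + 2) + 2/(-2) = (sqrt(2)*sqrt(G) + 2) + 2*(-1/2) = (2 + sqrt(2)*sqrt(G)) - 1 = 1 + sqrt(2)*sqrt(G))
l(I) = 3 (l(I) = 1 + sqrt(2)*sqrt(2) = 1 + 2 = 3)
(l(x(-4)) + 8)**2 = (3 + 8)**2 = 11**2 = 121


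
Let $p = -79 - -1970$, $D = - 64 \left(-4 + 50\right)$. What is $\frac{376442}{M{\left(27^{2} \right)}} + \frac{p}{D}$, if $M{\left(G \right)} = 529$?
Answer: $\frac{48141083}{67712} \approx 710.97$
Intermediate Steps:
$D = -2944$ ($D = \left(-64\right) 46 = -2944$)
$p = 1891$ ($p = -79 + 1970 = 1891$)
$\frac{376442}{M{\left(27^{2} \right)}} + \frac{p}{D} = \frac{376442}{529} + \frac{1891}{-2944} = 376442 \cdot \frac{1}{529} + 1891 \left(- \frac{1}{2944}\right) = \frac{376442}{529} - \frac{1891}{2944} = \frac{48141083}{67712}$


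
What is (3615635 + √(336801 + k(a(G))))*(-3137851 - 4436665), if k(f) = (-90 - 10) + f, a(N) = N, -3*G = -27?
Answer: -27386685157660 - 7574516*√336710 ≈ -2.7391e+13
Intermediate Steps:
G = 9 (G = -⅓*(-27) = 9)
k(f) = -100 + f
(3615635 + √(336801 + k(a(G))))*(-3137851 - 4436665) = (3615635 + √(336801 + (-100 + 9)))*(-3137851 - 4436665) = (3615635 + √(336801 - 91))*(-7574516) = (3615635 + √336710)*(-7574516) = -27386685157660 - 7574516*√336710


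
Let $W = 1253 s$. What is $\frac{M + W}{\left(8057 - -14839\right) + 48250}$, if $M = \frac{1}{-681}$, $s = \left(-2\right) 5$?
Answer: $- \frac{8532931}{48450426} \approx -0.17612$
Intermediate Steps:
$s = -10$
$M = - \frac{1}{681} \approx -0.0014684$
$W = -12530$ ($W = 1253 \left(-10\right) = -12530$)
$\frac{M + W}{\left(8057 - -14839\right) + 48250} = \frac{- \frac{1}{681} - 12530}{\left(8057 - -14839\right) + 48250} = - \frac{8532931}{681 \left(\left(8057 + 14839\right) + 48250\right)} = - \frac{8532931}{681 \left(22896 + 48250\right)} = - \frac{8532931}{681 \cdot 71146} = \left(- \frac{8532931}{681}\right) \frac{1}{71146} = - \frac{8532931}{48450426}$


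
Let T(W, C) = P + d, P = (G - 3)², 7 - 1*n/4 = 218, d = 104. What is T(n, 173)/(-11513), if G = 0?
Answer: -113/11513 ≈ -0.0098150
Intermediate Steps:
n = -844 (n = 28 - 4*218 = 28 - 872 = -844)
P = 9 (P = (0 - 3)² = (-3)² = 9)
T(W, C) = 113 (T(W, C) = 9 + 104 = 113)
T(n, 173)/(-11513) = 113/(-11513) = 113*(-1/11513) = -113/11513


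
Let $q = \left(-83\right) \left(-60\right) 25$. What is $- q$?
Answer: $-124500$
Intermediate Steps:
$q = 124500$ ($q = 4980 \cdot 25 = 124500$)
$- q = \left(-1\right) 124500 = -124500$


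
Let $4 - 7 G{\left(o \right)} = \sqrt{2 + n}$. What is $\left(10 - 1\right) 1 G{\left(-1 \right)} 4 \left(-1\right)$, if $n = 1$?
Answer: $- \frac{144}{7} + \frac{36 \sqrt{3}}{7} \approx -11.664$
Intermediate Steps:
$G{\left(o \right)} = \frac{4}{7} - \frac{\sqrt{3}}{7}$ ($G{\left(o \right)} = \frac{4}{7} - \frac{\sqrt{2 + 1}}{7} = \frac{4}{7} - \frac{\sqrt{3}}{7}$)
$\left(10 - 1\right) 1 G{\left(-1 \right)} 4 \left(-1\right) = \left(10 - 1\right) 1 \left(\frac{4}{7} - \frac{\sqrt{3}}{7}\right) 4 \left(-1\right) = 9 \cdot 1 \left(\frac{16}{7} - \frac{4 \sqrt{3}}{7}\right) \left(-1\right) = 9 \left(- \frac{16}{7} + \frac{4 \sqrt{3}}{7}\right) = - \frac{144}{7} + \frac{36 \sqrt{3}}{7}$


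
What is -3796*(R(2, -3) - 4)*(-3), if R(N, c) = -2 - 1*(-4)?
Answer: -22776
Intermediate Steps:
R(N, c) = 2 (R(N, c) = -2 + 4 = 2)
-3796*(R(2, -3) - 4)*(-3) = -3796*(2 - 4)*(-3) = -(-7592)*(-3) = -3796*6 = -22776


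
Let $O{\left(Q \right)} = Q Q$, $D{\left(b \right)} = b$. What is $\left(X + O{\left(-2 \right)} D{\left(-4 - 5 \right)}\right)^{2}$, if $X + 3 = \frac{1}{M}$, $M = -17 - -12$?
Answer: $\frac{38416}{25} \approx 1536.6$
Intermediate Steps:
$O{\left(Q \right)} = Q^{2}$
$M = -5$ ($M = -17 + 12 = -5$)
$X = - \frac{16}{5}$ ($X = -3 + \frac{1}{-5} = -3 - \frac{1}{5} = - \frac{16}{5} \approx -3.2$)
$\left(X + O{\left(-2 \right)} D{\left(-4 - 5 \right)}\right)^{2} = \left(- \frac{16}{5} + \left(-2\right)^{2} \left(-4 - 5\right)\right)^{2} = \left(- \frac{16}{5} + 4 \left(-9\right)\right)^{2} = \left(- \frac{16}{5} - 36\right)^{2} = \left(- \frac{196}{5}\right)^{2} = \frac{38416}{25}$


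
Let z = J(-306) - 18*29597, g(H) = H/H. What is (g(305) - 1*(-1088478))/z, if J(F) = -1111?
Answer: -1088479/533857 ≈ -2.0389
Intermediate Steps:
g(H) = 1
z = -533857 (z = -1111 - 18*29597 = -1111 - 532746 = -533857)
(g(305) - 1*(-1088478))/z = (1 - 1*(-1088478))/(-533857) = (1 + 1088478)*(-1/533857) = 1088479*(-1/533857) = -1088479/533857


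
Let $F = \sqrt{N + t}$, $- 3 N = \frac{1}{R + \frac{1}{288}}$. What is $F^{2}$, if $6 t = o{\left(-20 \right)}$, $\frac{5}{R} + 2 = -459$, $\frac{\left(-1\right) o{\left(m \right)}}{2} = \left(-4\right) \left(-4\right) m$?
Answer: $\frac{446048}{2937} \approx 151.87$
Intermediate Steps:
$o{\left(m \right)} = - 32 m$ ($o{\left(m \right)} = - 2 \left(-4\right) \left(-4\right) m = - 2 \cdot 16 m = - 32 m$)
$R = - \frac{5}{461}$ ($R = \frac{5}{-2 - 459} = \frac{5}{-461} = 5 \left(- \frac{1}{461}\right) = - \frac{5}{461} \approx -0.010846$)
$t = \frac{320}{3}$ ($t = \frac{\left(-32\right) \left(-20\right)}{6} = \frac{1}{6} \cdot 640 = \frac{320}{3} \approx 106.67$)
$N = \frac{44256}{979}$ ($N = - \frac{1}{3 \left(- \frac{5}{461} + \frac{1}{288}\right)} = - \frac{1}{3 \left(- \frac{979}{132768}\right)} = \left(- \frac{1}{3}\right) \left(- \frac{132768}{979}\right) = \frac{44256}{979} \approx 45.205$)
$F = \frac{4 \sqrt{81877686}}{2937}$ ($F = \sqrt{\frac{44256}{979} + \frac{320}{3}} = \sqrt{\frac{446048}{2937}} = \frac{4 \sqrt{81877686}}{2937} \approx 12.324$)
$F^{2} = \left(\frac{4 \sqrt{81877686}}{2937}\right)^{2} = \frac{446048}{2937}$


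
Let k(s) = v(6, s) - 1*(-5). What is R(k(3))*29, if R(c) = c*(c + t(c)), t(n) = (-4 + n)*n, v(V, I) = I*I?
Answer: 62524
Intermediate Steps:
v(V, I) = I**2
t(n) = n*(-4 + n)
k(s) = 5 + s**2 (k(s) = s**2 - 1*(-5) = s**2 + 5 = 5 + s**2)
R(c) = c*(c + c*(-4 + c))
R(k(3))*29 = ((5 + 3**2)**2*(-3 + (5 + 3**2)))*29 = ((5 + 9)**2*(-3 + (5 + 9)))*29 = (14**2*(-3 + 14))*29 = (196*11)*29 = 2156*29 = 62524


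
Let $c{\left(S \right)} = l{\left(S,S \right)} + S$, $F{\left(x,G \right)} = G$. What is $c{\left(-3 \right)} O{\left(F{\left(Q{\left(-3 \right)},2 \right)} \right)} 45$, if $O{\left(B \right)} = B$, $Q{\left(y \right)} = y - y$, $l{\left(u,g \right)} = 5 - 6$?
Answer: $-360$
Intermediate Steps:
$l{\left(u,g \right)} = -1$ ($l{\left(u,g \right)} = 5 - 6 = -1$)
$Q{\left(y \right)} = 0$
$c{\left(S \right)} = -1 + S$
$c{\left(-3 \right)} O{\left(F{\left(Q{\left(-3 \right)},2 \right)} \right)} 45 = \left(-1 - 3\right) 2 \cdot 45 = \left(-4\right) 2 \cdot 45 = \left(-8\right) 45 = -360$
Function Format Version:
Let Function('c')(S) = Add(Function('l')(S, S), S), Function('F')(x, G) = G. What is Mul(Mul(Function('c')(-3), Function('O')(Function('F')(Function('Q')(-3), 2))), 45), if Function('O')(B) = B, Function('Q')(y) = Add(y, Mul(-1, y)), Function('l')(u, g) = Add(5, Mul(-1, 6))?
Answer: -360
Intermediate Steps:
Function('l')(u, g) = -1 (Function('l')(u, g) = Add(5, -6) = -1)
Function('Q')(y) = 0
Function('c')(S) = Add(-1, S)
Mul(Mul(Function('c')(-3), Function('O')(Function('F')(Function('Q')(-3), 2))), 45) = Mul(Mul(Add(-1, -3), 2), 45) = Mul(Mul(-4, 2), 45) = Mul(-8, 45) = -360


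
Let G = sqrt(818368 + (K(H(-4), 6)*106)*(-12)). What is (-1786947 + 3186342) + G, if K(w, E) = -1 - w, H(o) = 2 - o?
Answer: 1399395 + 2*sqrt(206818) ≈ 1.4003e+6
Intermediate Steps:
G = 2*sqrt(206818) (G = sqrt(818368 + ((-1 - (2 - 1*(-4)))*106)*(-12)) = sqrt(818368 + ((-1 - (2 + 4))*106)*(-12)) = sqrt(818368 + ((-1 - 1*6)*106)*(-12)) = sqrt(818368 + ((-1 - 6)*106)*(-12)) = sqrt(818368 - 7*106*(-12)) = sqrt(818368 - 742*(-12)) = sqrt(818368 + 8904) = sqrt(827272) = 2*sqrt(206818) ≈ 909.54)
(-1786947 + 3186342) + G = (-1786947 + 3186342) + 2*sqrt(206818) = 1399395 + 2*sqrt(206818)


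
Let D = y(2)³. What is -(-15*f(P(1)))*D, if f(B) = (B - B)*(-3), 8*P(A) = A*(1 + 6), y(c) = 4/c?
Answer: 0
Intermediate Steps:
P(A) = 7*A/8 (P(A) = (A*(1 + 6))/8 = (A*7)/8 = (7*A)/8 = 7*A/8)
D = 8 (D = (4/2)³ = (4*(½))³ = 2³ = 8)
f(B) = 0 (f(B) = 0*(-3) = 0)
-(-15*f(P(1)))*D = -(-15*0)*8 = -0*8 = -1*0 = 0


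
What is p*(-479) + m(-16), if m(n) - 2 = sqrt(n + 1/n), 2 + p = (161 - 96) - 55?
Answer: -3830 + I*sqrt(257)/4 ≈ -3830.0 + 4.0078*I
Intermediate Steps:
p = 8 (p = -2 + ((161 - 96) - 55) = -2 + (65 - 55) = -2 + 10 = 8)
m(n) = 2 + sqrt(n + 1/n)
p*(-479) + m(-16) = 8*(-479) + (2 + sqrt(-16 + 1/(-16))) = -3832 + (2 + sqrt(-16 - 1/16)) = -3832 + (2 + sqrt(-257/16)) = -3832 + (2 + I*sqrt(257)/4) = -3830 + I*sqrt(257)/4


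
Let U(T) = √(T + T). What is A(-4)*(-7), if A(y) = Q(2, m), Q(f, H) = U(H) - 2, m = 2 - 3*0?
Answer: 0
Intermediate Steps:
U(T) = √2*√T (U(T) = √(2*T) = √2*√T)
m = 2 (m = 2 + 0 = 2)
Q(f, H) = -2 + √2*√H (Q(f, H) = √2*√H - 2 = -2 + √2*√H)
A(y) = 0 (A(y) = -2 + √2*√2 = -2 + 2 = 0)
A(-4)*(-7) = 0*(-7) = 0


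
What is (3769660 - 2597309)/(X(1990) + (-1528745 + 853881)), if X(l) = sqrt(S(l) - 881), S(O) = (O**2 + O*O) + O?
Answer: -791177485264/455433497187 - 1172351*sqrt(7921309)/455433497187 ≈ -1.7444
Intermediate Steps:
S(O) = O + 2*O**2 (S(O) = (O**2 + O**2) + O = 2*O**2 + O = O + 2*O**2)
X(l) = sqrt(-881 + l*(1 + 2*l)) (X(l) = sqrt(l*(1 + 2*l) - 881) = sqrt(-881 + l*(1 + 2*l)))
(3769660 - 2597309)/(X(1990) + (-1528745 + 853881)) = (3769660 - 2597309)/(sqrt(-881 + 1990*(1 + 2*1990)) + (-1528745 + 853881)) = 1172351/(sqrt(-881 + 1990*(1 + 3980)) - 674864) = 1172351/(sqrt(-881 + 1990*3981) - 674864) = 1172351/(sqrt(-881 + 7922190) - 674864) = 1172351/(sqrt(7921309) - 674864) = 1172351/(-674864 + sqrt(7921309))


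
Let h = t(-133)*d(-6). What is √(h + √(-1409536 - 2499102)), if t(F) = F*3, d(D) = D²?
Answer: √(-14364 + I*√3908638) ≈ 8.2286 + 120.13*I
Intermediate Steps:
t(F) = 3*F
h = -14364 (h = (3*(-133))*(-6)² = -399*36 = -14364)
√(h + √(-1409536 - 2499102)) = √(-14364 + √(-1409536 - 2499102)) = √(-14364 + √(-3908638)) = √(-14364 + I*√3908638)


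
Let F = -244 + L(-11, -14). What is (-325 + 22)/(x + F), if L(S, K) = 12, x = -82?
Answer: 303/314 ≈ 0.96497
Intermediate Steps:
F = -232 (F = -244 + 12 = -232)
(-325 + 22)/(x + F) = (-325 + 22)/(-82 - 232) = -303/(-314) = -303*(-1/314) = 303/314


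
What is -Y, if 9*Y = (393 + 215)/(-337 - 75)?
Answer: 152/927 ≈ 0.16397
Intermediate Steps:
Y = -152/927 (Y = ((393 + 215)/(-337 - 75))/9 = (608/(-412))/9 = (-1/412*608)/9 = (⅑)*(-152/103) = -152/927 ≈ -0.16397)
-Y = -1*(-152/927) = 152/927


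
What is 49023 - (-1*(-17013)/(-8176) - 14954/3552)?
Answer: 22247923259/453768 ≈ 49029.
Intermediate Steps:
49023 - (-1*(-17013)/(-8176) - 14954/3552) = 49023 - (17013*(-1/8176) - 14954*1/3552) = 49023 - (-17013/8176 - 7477/1776) = 49023 - 1*(-2854595/453768) = 49023 + 2854595/453768 = 22247923259/453768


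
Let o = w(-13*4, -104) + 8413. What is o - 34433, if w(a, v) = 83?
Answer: -25937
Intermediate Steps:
o = 8496 (o = 83 + 8413 = 8496)
o - 34433 = 8496 - 34433 = -25937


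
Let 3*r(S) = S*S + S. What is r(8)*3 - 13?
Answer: 59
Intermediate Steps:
r(S) = S/3 + S²/3 (r(S) = (S*S + S)/3 = (S² + S)/3 = (S + S²)/3 = S/3 + S²/3)
r(8)*3 - 13 = ((⅓)*8*(1 + 8))*3 - 13 = ((⅓)*8*9)*3 - 13 = 24*3 - 13 = 72 - 13 = 59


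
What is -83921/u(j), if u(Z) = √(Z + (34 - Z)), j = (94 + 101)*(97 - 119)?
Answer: -83921*√34/34 ≈ -14392.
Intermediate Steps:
j = -4290 (j = 195*(-22) = -4290)
u(Z) = √34
-83921/u(j) = -83921*√34/34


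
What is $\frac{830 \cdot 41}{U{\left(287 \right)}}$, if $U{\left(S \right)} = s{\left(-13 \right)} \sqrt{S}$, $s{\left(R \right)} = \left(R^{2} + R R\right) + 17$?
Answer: $\frac{166 \sqrt{287}}{497} \approx 5.6584$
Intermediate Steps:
$s{\left(R \right)} = 17 + 2 R^{2}$ ($s{\left(R \right)} = \left(R^{2} + R^{2}\right) + 17 = 2 R^{2} + 17 = 17 + 2 R^{2}$)
$U{\left(S \right)} = 355 \sqrt{S}$ ($U{\left(S \right)} = \left(17 + 2 \left(-13\right)^{2}\right) \sqrt{S} = \left(17 + 2 \cdot 169\right) \sqrt{S} = \left(17 + 338\right) \sqrt{S} = 355 \sqrt{S}$)
$\frac{830 \cdot 41}{U{\left(287 \right)}} = \frac{830 \cdot 41}{355 \sqrt{287}} = 34030 \frac{\sqrt{287}}{101885} = \frac{166 \sqrt{287}}{497}$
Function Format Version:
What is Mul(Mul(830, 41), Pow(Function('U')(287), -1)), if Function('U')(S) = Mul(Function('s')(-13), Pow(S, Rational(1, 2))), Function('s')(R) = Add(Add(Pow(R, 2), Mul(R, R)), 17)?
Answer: Mul(Rational(166, 497), Pow(287, Rational(1, 2))) ≈ 5.6584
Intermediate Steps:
Function('s')(R) = Add(17, Mul(2, Pow(R, 2))) (Function('s')(R) = Add(Add(Pow(R, 2), Pow(R, 2)), 17) = Add(Mul(2, Pow(R, 2)), 17) = Add(17, Mul(2, Pow(R, 2))))
Function('U')(S) = Mul(355, Pow(S, Rational(1, 2))) (Function('U')(S) = Mul(Add(17, Mul(2, Pow(-13, 2))), Pow(S, Rational(1, 2))) = Mul(Add(17, Mul(2, 169)), Pow(S, Rational(1, 2))) = Mul(Add(17, 338), Pow(S, Rational(1, 2))) = Mul(355, Pow(S, Rational(1, 2))))
Mul(Mul(830, 41), Pow(Function('U')(287), -1)) = Mul(Mul(830, 41), Pow(Mul(355, Pow(287, Rational(1, 2))), -1)) = Mul(34030, Mul(Rational(1, 101885), Pow(287, Rational(1, 2)))) = Mul(Rational(166, 497), Pow(287, Rational(1, 2)))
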